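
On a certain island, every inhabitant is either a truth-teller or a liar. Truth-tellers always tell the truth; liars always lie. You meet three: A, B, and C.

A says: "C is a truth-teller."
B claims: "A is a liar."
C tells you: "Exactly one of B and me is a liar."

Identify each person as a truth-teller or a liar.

Consider A. Suppose A is a liar.
Then no assignment of the remaining roles makes every statement match its speaker's type — contradiction.
So A is a truth-teller.
With that fixed, B's statement is false, so B is a liar.
Consider C. Suppose C is a liar.
Then A's statement comes out false, contradicting A being a truth-teller.
So C is a truth-teller.

A: truth-teller, B: liar, C: truth-teller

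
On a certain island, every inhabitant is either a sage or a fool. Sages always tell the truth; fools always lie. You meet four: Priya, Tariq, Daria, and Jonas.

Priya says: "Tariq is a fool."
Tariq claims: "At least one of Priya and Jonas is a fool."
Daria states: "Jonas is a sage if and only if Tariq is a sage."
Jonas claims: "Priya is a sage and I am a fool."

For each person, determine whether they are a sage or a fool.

Priya: fool, Tariq: sage, Daria: fool, Jonas: fool

Consider Priya. Suppose Priya is a sage.
Then whichever role Jonas has, Jonas's statement has the wrong truth value — contradiction.
So Priya is a fool.
With that fixed, Tariq's statement is true, so Tariq is a sage.
With that fixed, Jonas's statement is false, so Jonas is a fool.
With that fixed, Daria's statement is false, so Daria is a fool.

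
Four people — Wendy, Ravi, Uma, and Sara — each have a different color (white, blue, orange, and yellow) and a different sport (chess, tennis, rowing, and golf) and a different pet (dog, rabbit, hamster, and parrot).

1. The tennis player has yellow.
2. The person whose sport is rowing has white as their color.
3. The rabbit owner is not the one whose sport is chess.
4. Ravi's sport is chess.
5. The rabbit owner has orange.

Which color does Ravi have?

blue

With clues 1–4, white and yellow are impossible for Ravi's color.
With clues 1–5, orange is impossible for Ravi's color.
That leaves blue.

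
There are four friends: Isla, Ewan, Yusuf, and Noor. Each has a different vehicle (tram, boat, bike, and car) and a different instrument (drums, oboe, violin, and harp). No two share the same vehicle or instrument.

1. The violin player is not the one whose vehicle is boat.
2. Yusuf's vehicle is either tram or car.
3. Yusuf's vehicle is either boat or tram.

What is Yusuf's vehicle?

tram

With clues 1–2, bike and boat are impossible for Yusuf's vehicle.
With clues 1–3, car is impossible for Yusuf's vehicle.
That leaves tram.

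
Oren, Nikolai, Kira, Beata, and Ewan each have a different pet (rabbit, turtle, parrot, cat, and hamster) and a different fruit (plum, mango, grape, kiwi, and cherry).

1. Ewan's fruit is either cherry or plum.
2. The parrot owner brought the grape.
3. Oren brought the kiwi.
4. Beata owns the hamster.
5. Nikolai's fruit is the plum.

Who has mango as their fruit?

Beata

Clue 1 rules out Ewan for the one with fruit mango.
With clues 1–3, Oren is impossible for the one with fruit mango.
With clues 1–5, Kira and Nikolai are impossible for the one with fruit mango.
That leaves Beata.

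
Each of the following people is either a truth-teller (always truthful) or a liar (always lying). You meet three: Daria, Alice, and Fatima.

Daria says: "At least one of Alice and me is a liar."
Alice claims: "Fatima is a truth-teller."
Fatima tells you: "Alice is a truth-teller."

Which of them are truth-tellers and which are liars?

Daria: truth-teller, Alice: liar, Fatima: liar

Consider Daria. Suppose Daria is a liar.
Then Daria's own statement would have to be false, but it can't be — contradiction.
So Daria is a truth-teller.
Consider Alice. Suppose Alice is a truth-teller.
Then Daria's statement comes out false, contradicting Daria being a truth-teller.
So Alice is a liar.
With that fixed, Fatima's statement is false, so Fatima is a liar.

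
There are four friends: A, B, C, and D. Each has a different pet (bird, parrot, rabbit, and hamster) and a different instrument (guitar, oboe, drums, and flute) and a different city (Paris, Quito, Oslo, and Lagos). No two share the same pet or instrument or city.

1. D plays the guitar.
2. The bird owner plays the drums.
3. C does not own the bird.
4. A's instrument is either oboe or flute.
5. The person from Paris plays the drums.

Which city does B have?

With clues 1–5, Lagos, Oslo, and Quito are impossible for B's city.
That leaves Paris.

Paris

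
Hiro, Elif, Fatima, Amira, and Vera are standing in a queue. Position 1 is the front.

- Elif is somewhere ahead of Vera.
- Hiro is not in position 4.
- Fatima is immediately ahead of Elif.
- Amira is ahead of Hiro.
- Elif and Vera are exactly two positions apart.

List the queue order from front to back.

Fatima, Elif, Amira, Vera, Hiro

From clue 1: Elif is in {1,2,3,4}.
From clues 1–2: Hiro is in {1,2,3,5}.
From clues 1–3: Elif is in {2,3,4}.
From clues 1–4: Hiro is in {2,5}.
From clues 1–5: Fatima → position 1, Elif → position 2, Amira → position 3, Vera → position 4, Hiro → position 5.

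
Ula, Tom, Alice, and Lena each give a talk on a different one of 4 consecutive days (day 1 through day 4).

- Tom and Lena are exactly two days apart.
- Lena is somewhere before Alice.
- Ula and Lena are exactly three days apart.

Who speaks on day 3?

Tom

With clues 1–2, Ula is ruled out for day 3.
With clues 1–3, Alice and Lena are ruled out for day 3.
So day 3 is Tom.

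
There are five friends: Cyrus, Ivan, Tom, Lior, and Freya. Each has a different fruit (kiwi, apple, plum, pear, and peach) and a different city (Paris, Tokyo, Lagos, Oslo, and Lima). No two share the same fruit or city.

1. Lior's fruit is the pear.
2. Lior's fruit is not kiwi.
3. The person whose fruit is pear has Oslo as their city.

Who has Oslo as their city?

With clues 1–3, Cyrus, Freya, Ivan, and Tom are impossible for the one with city Oslo.
That leaves Lior.

Lior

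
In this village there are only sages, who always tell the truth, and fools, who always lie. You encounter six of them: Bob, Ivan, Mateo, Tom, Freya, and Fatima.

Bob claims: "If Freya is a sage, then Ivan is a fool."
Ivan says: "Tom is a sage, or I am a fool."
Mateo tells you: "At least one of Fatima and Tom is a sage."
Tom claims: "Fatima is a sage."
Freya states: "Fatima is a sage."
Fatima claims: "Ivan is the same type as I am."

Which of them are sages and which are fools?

Consider Bob. Suppose Bob is a sage.
Then no assignment of the remaining roles makes every statement match its speaker's type — contradiction.
So Bob is a fool.
Consider Ivan. Suppose Ivan is a fool.
Then Bob's statement comes out true, contradicting Bob being a fool.
So Ivan is a sage.
Consider Mateo. Suppose Mateo is a fool.
Then no assignment of the remaining roles makes every statement match its speaker's type — contradiction.
So Mateo is a sage.
Consider Tom. Suppose Tom is a fool.
Then Ivan's statement comes out false, contradicting Ivan being a sage.
So Tom is a sage.
Consider Freya. Suppose Freya is a fool.
Then Bob's statement comes out true, contradicting Bob being a fool.
So Freya is a sage.
Consider Fatima. Suppose Fatima is a fool.
Then Tom's statement comes out false, contradicting Tom being a sage.
So Fatima is a sage.

Bob: fool, Ivan: sage, Mateo: sage, Tom: sage, Freya: sage, Fatima: sage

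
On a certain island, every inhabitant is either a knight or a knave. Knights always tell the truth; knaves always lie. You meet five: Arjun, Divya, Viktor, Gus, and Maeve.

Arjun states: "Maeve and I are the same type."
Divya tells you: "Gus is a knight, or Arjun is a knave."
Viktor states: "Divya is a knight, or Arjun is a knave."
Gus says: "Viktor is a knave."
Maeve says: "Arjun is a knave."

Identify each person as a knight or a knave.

Arjun: knave, Divya: knight, Viktor: knight, Gus: knave, Maeve: knight

Consider Arjun. Suppose Arjun is a knight.
Then no assignment of the remaining roles makes every statement match its speaker's type — contradiction.
So Arjun is a knave.
With that fixed, Divya's statement is true, so Divya is a knight.
With that fixed, Viktor's statement is true, so Viktor is a knight.
With that fixed, Gus's statement is false, so Gus is a knave.
With that fixed, Maeve's statement is true, so Maeve is a knight.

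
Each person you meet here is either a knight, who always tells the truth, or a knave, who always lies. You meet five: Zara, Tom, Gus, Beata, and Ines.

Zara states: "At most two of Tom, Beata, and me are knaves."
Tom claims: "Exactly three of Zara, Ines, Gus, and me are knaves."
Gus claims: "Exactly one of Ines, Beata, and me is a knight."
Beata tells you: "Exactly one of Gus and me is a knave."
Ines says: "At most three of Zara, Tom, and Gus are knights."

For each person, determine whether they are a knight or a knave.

Regardless of anyone's role, Ines's statement is true, so Ines is a knight.
Consider Zara. Suppose Zara is a knave.
Then no assignment of the remaining roles makes every statement match its speaker's type — contradiction.
So Zara is a knight.
With that fixed, Tom's statement is false, so Tom is a knave.
Consider Gus. Suppose Gus is a knight.
Then Gus's own statement would have to be true, but it can't be — contradiction.
So Gus is a knave.
Consider Beata. Suppose Beata is a knave.
Then Gus's statement comes out true, contradicting Gus being a knave.
So Beata is a knight.

Zara: knight, Tom: knave, Gus: knave, Beata: knight, Ines: knight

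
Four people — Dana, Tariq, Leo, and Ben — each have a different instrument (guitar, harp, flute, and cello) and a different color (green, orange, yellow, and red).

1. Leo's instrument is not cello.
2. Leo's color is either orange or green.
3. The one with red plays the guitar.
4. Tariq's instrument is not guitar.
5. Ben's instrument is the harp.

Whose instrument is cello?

Tariq

Clue 1 rules out Leo for the one with instrument cello.
With clues 1–5, Ben and Dana are impossible for the one with instrument cello.
That leaves Tariq.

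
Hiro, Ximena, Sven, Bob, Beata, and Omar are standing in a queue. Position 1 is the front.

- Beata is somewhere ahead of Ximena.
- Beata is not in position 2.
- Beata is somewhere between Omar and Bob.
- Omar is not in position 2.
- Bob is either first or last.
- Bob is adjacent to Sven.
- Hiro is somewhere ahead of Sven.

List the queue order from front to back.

From clue 1: Ximena is in {2,3,4,5,6}.
From clues 1–2: Beata is in {1,3,4,5}.
From clues 1–3: Beata is in {3,4}.
From clues 1–5: Bob is in {1,6}.
From clues 1–6: Sven is in {2,5}.
From clues 1–7: Omar → position 1, Hiro → position 2, Beata → position 3, Ximena → position 4, Sven → position 5, Bob → position 6.

Omar, Hiro, Beata, Ximena, Sven, Bob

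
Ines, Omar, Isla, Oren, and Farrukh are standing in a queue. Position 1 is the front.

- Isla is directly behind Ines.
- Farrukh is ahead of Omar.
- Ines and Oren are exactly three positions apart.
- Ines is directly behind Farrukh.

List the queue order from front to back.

From clue 1: Ines is in {1,2,3,4}.
From clues 1–3: Ines is in {1,2,4}.
From clues 1–4: Farrukh → position 1, Ines → position 2, Isla → position 3, Omar → position 4, Oren → position 5.

Farrukh, Ines, Isla, Omar, Oren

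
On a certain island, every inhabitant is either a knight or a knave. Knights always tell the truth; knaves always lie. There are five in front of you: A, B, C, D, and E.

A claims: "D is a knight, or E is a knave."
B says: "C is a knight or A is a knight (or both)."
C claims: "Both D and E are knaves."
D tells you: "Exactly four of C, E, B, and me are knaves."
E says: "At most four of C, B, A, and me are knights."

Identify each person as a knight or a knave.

Regardless of anyone's role, E's statement is true, so E is a knight.
With that fixed, C's statement is false, so C is a knave.
With that fixed, D's statement is false, so D is a knave.
With that fixed, A's statement is false, so A is a knave.
With that fixed, B's statement is false, so B is a knave.

A: knave, B: knave, C: knave, D: knave, E: knight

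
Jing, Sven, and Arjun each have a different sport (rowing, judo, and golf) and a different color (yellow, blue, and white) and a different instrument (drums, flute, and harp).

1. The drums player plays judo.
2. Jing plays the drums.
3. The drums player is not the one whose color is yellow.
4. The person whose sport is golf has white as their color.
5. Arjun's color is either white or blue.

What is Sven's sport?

With clues 1–2, judo is impossible for Sven's sport.
With clues 1–5, golf is impossible for Sven's sport.
That leaves rowing.

rowing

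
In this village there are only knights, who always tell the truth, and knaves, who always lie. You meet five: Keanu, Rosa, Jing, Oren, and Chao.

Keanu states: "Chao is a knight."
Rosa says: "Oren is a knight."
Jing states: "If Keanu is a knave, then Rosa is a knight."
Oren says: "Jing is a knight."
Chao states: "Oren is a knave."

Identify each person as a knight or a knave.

Keanu: knave, Rosa: knight, Jing: knight, Oren: knight, Chao: knave

Consider Keanu. Suppose Keanu is a knight.
Then no assignment of the remaining roles makes every statement match its speaker's type — contradiction.
So Keanu is a knave.
Consider Rosa. Suppose Rosa is a knave.
Then no assignment of the remaining roles makes every statement match its speaker's type — contradiction.
So Rosa is a knight.
With that fixed, Jing's statement is true, so Jing is a knight.
With that fixed, Oren's statement is true, so Oren is a knight.
With that fixed, Chao's statement is false, so Chao is a knave.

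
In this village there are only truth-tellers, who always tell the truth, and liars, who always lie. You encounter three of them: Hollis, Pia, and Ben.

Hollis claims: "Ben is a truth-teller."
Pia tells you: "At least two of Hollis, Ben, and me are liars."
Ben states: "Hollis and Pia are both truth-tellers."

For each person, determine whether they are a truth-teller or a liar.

Consider Hollis. Suppose Hollis is a truth-teller.
Then no assignment of the remaining roles makes every statement match its speaker's type — contradiction.
So Hollis is a liar.
With that fixed, Ben's statement is false, so Ben is a liar.
With that fixed, Pia's statement is true, so Pia is a truth-teller.

Hollis: liar, Pia: truth-teller, Ben: liar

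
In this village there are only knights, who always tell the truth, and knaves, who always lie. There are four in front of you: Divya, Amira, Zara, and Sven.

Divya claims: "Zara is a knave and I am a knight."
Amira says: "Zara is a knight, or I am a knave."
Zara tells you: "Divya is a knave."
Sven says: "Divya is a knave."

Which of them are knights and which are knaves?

Divya: knave, Amira: knight, Zara: knight, Sven: knight

Consider Divya. Suppose Divya is a knight.
Then no assignment of the remaining roles makes every statement match its speaker's type — contradiction.
So Divya is a knave.
With that fixed, Zara's statement is true, so Zara is a knight.
With that fixed, Sven's statement is true, so Sven is a knight.
With that fixed, Amira's statement is true, so Amira is a knight.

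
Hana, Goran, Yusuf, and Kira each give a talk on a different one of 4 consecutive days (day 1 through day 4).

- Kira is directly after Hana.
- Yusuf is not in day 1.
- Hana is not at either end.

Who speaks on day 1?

With clue 1, Kira is ruled out for day 1.
With clues 1–2, Yusuf is ruled out for day 1.
With clues 1–3, Hana is ruled out for day 1.
So day 1 is Goran.

Goran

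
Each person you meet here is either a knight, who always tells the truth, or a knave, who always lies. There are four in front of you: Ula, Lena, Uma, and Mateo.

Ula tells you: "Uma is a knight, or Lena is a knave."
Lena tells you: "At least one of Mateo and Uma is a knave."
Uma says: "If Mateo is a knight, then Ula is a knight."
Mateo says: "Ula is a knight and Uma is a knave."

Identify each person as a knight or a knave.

Ula: knight, Lena: knight, Uma: knight, Mateo: knave

Consider Ula. Suppose Ula is a knave.
Then no assignment of the remaining roles makes every statement match its speaker's type — contradiction.
So Ula is a knight.
With that fixed, Uma's statement is true, so Uma is a knight.
With that fixed, Mateo's statement is false, so Mateo is a knave.
With that fixed, Lena's statement is true, so Lena is a knight.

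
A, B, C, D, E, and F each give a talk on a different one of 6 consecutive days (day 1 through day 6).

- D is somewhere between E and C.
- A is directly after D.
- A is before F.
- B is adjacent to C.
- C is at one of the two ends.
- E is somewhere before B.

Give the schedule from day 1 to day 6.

From clue 1: D is in {2,3,4,5}.
From clues 1–2: A is in {3,4,5}.
From clues 1–3: A is in {3,4}.
From clues 1–6: E → day 1, D → day 2, A → day 3, F → day 4, B → day 5, C → day 6.

E, D, A, F, B, C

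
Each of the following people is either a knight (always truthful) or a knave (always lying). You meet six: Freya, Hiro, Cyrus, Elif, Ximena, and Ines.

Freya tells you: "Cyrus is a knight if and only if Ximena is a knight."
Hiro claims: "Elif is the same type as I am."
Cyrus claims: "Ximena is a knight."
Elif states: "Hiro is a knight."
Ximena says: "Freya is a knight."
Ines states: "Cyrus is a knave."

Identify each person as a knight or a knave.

Freya: knight, Hiro: knight, Cyrus: knight, Elif: knight, Ximena: knight, Ines: knave

Consider Freya. Suppose Freya is a knave.
Then no assignment of the remaining roles makes every statement match its speaker's type — contradiction.
So Freya is a knight.
With that fixed, Ximena's statement is true, so Ximena is a knight.
With that fixed, Cyrus's statement is true, so Cyrus is a knight.
With that fixed, Ines's statement is false, so Ines is a knave.
Consider Hiro. Suppose Hiro is a knave.
Then no assignment of the remaining roles makes every statement match its speaker's type — contradiction.
So Hiro is a knight.
With that fixed, Elif's statement is true, so Elif is a knight.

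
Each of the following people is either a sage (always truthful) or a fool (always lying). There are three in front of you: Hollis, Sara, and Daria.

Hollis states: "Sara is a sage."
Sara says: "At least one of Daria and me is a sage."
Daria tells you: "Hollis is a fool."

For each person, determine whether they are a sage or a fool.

Hollis: sage, Sara: sage, Daria: fool

Consider Hollis. Suppose Hollis is a fool.
Then no assignment of the remaining roles makes every statement match its speaker's type — contradiction.
So Hollis is a sage.
With that fixed, Daria's statement is false, so Daria is a fool.
Consider Sara. Suppose Sara is a fool.
Then Hollis's statement comes out false, contradicting Hollis being a sage.
So Sara is a sage.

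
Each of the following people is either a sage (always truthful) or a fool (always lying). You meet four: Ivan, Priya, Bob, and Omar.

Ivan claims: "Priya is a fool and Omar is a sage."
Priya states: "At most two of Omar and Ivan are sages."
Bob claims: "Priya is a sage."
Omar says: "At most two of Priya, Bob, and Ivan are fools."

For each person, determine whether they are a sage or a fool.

Regardless of anyone's role, Priya's statement is true, so Priya is a sage.
With that fixed, Bob's statement is true, so Bob is a sage.
With that fixed, Omar's statement is true, so Omar is a sage.
With that fixed, Ivan's statement is false, so Ivan is a fool.

Ivan: fool, Priya: sage, Bob: sage, Omar: sage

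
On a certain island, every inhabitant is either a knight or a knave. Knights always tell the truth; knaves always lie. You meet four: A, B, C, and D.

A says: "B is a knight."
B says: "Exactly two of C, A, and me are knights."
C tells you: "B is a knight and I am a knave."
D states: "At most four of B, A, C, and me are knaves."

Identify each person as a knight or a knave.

Regardless of anyone's role, D's statement is true, so D is a knight.
Consider A. Suppose A is a knight.
Then no assignment of the remaining roles makes every statement match its speaker's type — contradiction.
So A is a knave.
Consider B. Suppose B is a knight.
Then A's statement comes out true, contradicting A being a knave.
So B is a knave.
With that fixed, C's statement is false, so C is a knave.

A: knave, B: knave, C: knave, D: knight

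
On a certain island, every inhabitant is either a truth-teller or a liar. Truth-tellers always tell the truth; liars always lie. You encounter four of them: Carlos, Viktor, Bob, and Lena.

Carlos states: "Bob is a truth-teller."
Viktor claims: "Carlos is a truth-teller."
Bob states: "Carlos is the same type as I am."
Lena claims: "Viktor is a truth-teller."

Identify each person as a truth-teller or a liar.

Consider Carlos. Suppose Carlos is a liar.
Then whichever role Bob has, Bob's statement has the wrong truth value — contradiction.
So Carlos is a truth-teller.
With that fixed, Viktor's statement is true, so Viktor is a truth-teller.
With that fixed, Lena's statement is true, so Lena is a truth-teller.
Consider Bob. Suppose Bob is a liar.
Then Carlos's statement comes out false, contradicting Carlos being a truth-teller.
So Bob is a truth-teller.

Carlos: truth-teller, Viktor: truth-teller, Bob: truth-teller, Lena: truth-teller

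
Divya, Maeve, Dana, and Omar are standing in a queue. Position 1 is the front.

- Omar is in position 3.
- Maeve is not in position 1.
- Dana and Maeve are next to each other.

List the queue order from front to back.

Dana, Maeve, Omar, Divya

From clue 1: Omar → position 3.
From clues 1–2: Maeve is in {2,4}.
From clues 1–3: Dana → position 1, Maeve → position 2, Divya → position 4.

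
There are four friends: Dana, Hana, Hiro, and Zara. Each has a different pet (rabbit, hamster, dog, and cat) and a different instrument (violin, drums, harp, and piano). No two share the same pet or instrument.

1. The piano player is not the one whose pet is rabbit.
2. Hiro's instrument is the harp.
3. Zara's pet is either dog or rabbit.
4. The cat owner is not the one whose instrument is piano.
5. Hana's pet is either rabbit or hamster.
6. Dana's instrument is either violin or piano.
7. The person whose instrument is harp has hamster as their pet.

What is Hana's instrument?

drums

With clues 1–2, harp is impossible for Hana's instrument.
With clues 1–7, piano and violin are impossible for Hana's instrument.
That leaves drums.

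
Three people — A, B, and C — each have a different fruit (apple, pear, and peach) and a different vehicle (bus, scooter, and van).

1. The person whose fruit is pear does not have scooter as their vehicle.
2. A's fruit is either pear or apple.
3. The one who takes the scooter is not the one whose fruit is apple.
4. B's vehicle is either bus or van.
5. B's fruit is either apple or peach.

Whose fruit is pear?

With clues 1–4, C is impossible for the one with fruit pear.
With clues 1–5, B is impossible for the one with fruit pear.
That leaves A.

A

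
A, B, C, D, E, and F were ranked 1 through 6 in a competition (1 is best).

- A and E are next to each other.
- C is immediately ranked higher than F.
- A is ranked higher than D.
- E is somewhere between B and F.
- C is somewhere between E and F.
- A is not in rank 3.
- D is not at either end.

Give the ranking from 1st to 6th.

From clues 1–2: C is in {1,2,3,4,5}.
From clues 1–3: D is in {3,4,5,6}.
From clues 1–4: A is in {2,3,4}.
From clues 1–5: B → rank 1.
From clues 1–6: A → rank 2, E → rank 3.
From clues 1–7: D → rank 4, C → rank 5, F → rank 6.

B, A, E, D, C, F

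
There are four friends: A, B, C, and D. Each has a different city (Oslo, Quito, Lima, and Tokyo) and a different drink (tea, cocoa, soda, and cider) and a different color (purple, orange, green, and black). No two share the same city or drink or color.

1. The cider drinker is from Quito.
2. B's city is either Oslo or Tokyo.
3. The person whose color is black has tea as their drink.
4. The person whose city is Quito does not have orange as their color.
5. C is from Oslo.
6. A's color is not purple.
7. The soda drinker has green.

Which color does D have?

With clues 1–7, black, green, and orange are impossible for D's color.
That leaves purple.

purple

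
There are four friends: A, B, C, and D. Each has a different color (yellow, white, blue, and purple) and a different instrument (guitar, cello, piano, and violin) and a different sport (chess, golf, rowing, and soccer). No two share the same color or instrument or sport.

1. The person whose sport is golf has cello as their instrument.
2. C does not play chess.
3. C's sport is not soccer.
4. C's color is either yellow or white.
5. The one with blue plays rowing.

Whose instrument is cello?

With clues 1–5, A, B, and D are impossible for the one with instrument cello.
That leaves C.

C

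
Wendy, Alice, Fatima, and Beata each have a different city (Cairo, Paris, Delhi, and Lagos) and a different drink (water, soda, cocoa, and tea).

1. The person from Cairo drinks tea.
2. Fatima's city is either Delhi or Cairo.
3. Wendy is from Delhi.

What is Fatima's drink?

With clues 1–3, cocoa, soda, and water are impossible for Fatima's drink.
That leaves tea.

tea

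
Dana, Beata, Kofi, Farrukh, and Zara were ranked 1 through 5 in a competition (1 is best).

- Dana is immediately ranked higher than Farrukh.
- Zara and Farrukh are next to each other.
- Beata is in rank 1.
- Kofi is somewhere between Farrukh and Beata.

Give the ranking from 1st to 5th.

Beata, Kofi, Dana, Farrukh, Zara

From clue 1: Dana is in {1,2,3,4}.
From clues 1–2: Dana is in {1,2,3}.
From clues 1–3: Beata → rank 1.
From clues 1–4: Kofi → rank 2, Dana → rank 3, Farrukh → rank 4, Zara → rank 5.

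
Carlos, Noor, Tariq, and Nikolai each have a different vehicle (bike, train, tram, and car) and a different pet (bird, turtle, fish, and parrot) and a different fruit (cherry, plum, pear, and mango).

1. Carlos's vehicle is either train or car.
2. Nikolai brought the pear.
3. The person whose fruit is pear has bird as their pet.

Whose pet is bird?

Nikolai

With clues 1–3, Carlos, Noor, and Tariq are impossible for the one with pet bird.
That leaves Nikolai.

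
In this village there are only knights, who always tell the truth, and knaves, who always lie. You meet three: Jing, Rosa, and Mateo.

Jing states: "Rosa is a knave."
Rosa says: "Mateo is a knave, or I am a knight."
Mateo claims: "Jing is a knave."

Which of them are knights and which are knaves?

Jing: knave, Rosa: knight, Mateo: knight

Consider Jing. Suppose Jing is a knight.
Then no assignment of the remaining roles makes every statement match its speaker's type — contradiction.
So Jing is a knave.
With that fixed, Mateo's statement is true, so Mateo is a knight.
Consider Rosa. Suppose Rosa is a knave.
Then Jing's statement comes out true, contradicting Jing being a knave.
So Rosa is a knight.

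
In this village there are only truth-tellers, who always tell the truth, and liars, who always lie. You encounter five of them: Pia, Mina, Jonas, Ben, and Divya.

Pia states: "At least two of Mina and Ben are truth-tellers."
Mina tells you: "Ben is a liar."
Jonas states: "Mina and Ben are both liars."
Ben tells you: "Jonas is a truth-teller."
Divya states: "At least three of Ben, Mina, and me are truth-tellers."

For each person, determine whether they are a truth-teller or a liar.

Pia: liar, Mina: truth-teller, Jonas: liar, Ben: liar, Divya: liar

Consider Pia. Suppose Pia is a truth-teller.
Then no assignment of the remaining roles makes every statement match its speaker's type — contradiction.
So Pia is a liar.
Consider Mina. Suppose Mina is a liar.
Then no assignment of the remaining roles makes every statement match its speaker's type — contradiction.
So Mina is a truth-teller.
With that fixed, Jonas's statement is false, so Jonas is a liar.
With that fixed, Ben's statement is false, so Ben is a liar.
With that fixed, Divya's statement is false, so Divya is a liar.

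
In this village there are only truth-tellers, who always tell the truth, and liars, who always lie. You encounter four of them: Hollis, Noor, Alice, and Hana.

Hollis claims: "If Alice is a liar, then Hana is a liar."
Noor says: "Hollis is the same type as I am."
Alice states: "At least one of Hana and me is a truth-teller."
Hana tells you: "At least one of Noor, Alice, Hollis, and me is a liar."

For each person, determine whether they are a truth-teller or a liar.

Hollis: truth-teller, Noor: liar, Alice: truth-teller, Hana: truth-teller

Consider Hollis. Suppose Hollis is a liar.
Then whichever role Noor has, Noor's statement has the wrong truth value — contradiction.
So Hollis is a truth-teller.
Consider Noor. Suppose Noor is a truth-teller.
Then no assignment of the remaining roles makes every statement match its speaker's type — contradiction.
So Noor is a liar.
With that fixed, Hana's statement is true, so Hana is a truth-teller.
With that fixed, Alice's statement is true, so Alice is a truth-teller.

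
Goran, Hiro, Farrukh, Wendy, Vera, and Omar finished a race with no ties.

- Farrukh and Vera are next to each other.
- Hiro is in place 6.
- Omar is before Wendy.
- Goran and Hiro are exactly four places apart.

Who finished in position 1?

Omar

With clues 1–2, Hiro is ruled out for place 1.
With clues 1–3, Wendy is ruled out for place 1.
With clues 1–4, Farrukh, Goran, and Vera are ruled out for place 1.
So place 1 is Omar.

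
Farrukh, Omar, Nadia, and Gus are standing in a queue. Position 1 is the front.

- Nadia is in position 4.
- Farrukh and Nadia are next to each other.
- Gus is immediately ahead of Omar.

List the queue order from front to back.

From clue 1: Nadia → position 4.
From clues 1–2: Farrukh → position 3.
From clues 1–3: Gus → position 1, Omar → position 2.

Gus, Omar, Farrukh, Nadia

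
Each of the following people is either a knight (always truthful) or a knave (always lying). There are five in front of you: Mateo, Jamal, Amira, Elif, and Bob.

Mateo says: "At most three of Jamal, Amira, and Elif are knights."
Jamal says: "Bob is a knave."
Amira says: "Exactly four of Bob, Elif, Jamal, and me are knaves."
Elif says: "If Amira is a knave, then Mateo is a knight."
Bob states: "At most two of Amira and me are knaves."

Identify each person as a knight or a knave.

Mateo: knight, Jamal: knave, Amira: knave, Elif: knight, Bob: knight

Regardless of anyone's role, Mateo's statement is true, so Mateo is a knight.
With that fixed, Elif's statement is true, so Elif is a knight.
With that fixed, Bob's statement is true, so Bob is a knight.
With that fixed, Jamal's statement is false, so Jamal is a knave.
With that fixed, Amira's statement is false, so Amira is a knave.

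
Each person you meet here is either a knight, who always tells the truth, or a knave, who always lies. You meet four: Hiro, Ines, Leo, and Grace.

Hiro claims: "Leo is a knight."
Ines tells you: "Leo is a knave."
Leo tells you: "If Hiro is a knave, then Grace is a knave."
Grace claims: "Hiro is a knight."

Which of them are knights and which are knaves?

Consider Hiro. Suppose Hiro is a knave.
Then no assignment of the remaining roles makes every statement match its speaker's type — contradiction.
So Hiro is a knight.
With that fixed, Leo's statement is true, so Leo is a knight.
With that fixed, Grace's statement is true, so Grace is a knight.
With that fixed, Ines's statement is false, so Ines is a knave.

Hiro: knight, Ines: knave, Leo: knight, Grace: knight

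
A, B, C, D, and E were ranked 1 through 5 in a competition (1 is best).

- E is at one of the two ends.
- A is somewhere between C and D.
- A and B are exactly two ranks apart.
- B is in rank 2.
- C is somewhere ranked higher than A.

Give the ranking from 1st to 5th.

From clue 1: E is in {1,5}.
From clues 1–4: E → rank 1, B → rank 2, A → rank 4.
From clues 1–5: C → rank 3, D → rank 5.

E, B, C, A, D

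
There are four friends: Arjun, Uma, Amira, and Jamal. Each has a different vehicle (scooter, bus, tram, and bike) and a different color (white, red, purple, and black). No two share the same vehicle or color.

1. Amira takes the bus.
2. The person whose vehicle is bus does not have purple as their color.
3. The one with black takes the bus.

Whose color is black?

Amira

With clues 1–3, Arjun, Jamal, and Uma are impossible for the one with color black.
That leaves Amira.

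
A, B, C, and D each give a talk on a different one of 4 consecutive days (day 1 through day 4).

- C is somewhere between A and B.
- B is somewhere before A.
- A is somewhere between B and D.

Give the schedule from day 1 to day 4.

B, C, A, D

From clue 1: C is in {2,3}.
From clues 1–2: A is in {3,4}.
From clues 1–3: B → day 1, C → day 2, A → day 3, D → day 4.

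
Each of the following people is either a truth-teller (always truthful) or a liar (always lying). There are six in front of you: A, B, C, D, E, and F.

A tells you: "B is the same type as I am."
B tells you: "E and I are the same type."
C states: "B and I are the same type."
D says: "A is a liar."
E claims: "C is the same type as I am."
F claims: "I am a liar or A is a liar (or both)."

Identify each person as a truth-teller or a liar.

Consider A. Suppose A is a truth-teller.
Then whichever role F has, F's statement has the wrong truth value — contradiction.
So A is a liar.
With that fixed, D's statement is true, so D is a truth-teller.
With that fixed, F's statement is true, so F is a truth-teller.
Consider B. Suppose B is a liar.
Then A's statement comes out true, contradicting A being a liar.
So B is a truth-teller.
Consider C. Suppose C is a liar.
Then whichever role E has, E's statement has the wrong truth value — contradiction.
So C is a truth-teller.
Consider E. Suppose E is a liar.
Then B's statement comes out false, contradicting B being a truth-teller.
So E is a truth-teller.

A: liar, B: truth-teller, C: truth-teller, D: truth-teller, E: truth-teller, F: truth-teller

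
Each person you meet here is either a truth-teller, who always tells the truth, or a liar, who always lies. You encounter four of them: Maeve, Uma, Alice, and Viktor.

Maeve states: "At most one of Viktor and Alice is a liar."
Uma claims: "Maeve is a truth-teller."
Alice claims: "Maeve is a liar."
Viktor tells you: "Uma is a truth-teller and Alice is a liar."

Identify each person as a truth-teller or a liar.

Maeve: truth-teller, Uma: truth-teller, Alice: liar, Viktor: truth-teller

Consider Maeve. Suppose Maeve is a liar.
Then no assignment of the remaining roles makes every statement match its speaker's type — contradiction.
So Maeve is a truth-teller.
With that fixed, Uma's statement is true, so Uma is a truth-teller.
With that fixed, Alice's statement is false, so Alice is a liar.
With that fixed, Viktor's statement is true, so Viktor is a truth-teller.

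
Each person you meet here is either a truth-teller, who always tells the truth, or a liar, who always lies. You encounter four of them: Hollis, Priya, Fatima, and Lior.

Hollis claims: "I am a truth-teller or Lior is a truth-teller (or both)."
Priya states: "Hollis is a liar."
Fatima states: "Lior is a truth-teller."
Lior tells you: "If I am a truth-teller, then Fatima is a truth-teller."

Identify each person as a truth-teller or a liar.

Consider Hollis. Suppose Hollis is a liar.
Then no assignment of the remaining roles makes every statement match its speaker's type — contradiction.
So Hollis is a truth-teller.
With that fixed, Priya's statement is false, so Priya is a liar.
Consider Fatima. Suppose Fatima is a liar.
Then whichever role Lior has, Lior's statement has the wrong truth value — contradiction.
So Fatima is a truth-teller.
With that fixed, Lior's statement is true, so Lior is a truth-teller.

Hollis: truth-teller, Priya: liar, Fatima: truth-teller, Lior: truth-teller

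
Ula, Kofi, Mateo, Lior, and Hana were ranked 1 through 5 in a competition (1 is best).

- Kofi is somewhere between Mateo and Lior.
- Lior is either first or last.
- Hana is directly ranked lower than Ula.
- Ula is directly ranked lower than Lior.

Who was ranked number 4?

Kofi

With clues 1–2, Lior is ruled out for rank 4.
With clues 1–3, Mateo is ruled out for rank 4.
With clues 1–4, Hana and Ula are ruled out for rank 4.
So rank 4 is Kofi.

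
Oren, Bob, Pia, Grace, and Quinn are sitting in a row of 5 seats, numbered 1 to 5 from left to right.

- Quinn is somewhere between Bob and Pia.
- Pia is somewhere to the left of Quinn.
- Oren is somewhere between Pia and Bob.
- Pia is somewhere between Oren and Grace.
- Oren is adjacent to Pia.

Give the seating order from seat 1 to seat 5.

From clue 1: Quinn is in {2,3,4}.
From clues 1–2: Bob is in {3,4,5}.
From clues 1–3: Bob is in {4,5}.
From clues 1–4: Grace → seat 1, Pia → seat 2, Bob → seat 5.
From clues 1–5: Oren → seat 3, Quinn → seat 4.

Grace, Pia, Oren, Quinn, Bob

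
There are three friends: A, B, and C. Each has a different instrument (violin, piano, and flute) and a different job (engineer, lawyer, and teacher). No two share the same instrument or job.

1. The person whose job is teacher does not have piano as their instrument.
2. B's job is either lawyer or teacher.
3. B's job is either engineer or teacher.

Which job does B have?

With clues 1–2, engineer is impossible for B's job.
With clues 1–3, lawyer is impossible for B's job.
That leaves teacher.

teacher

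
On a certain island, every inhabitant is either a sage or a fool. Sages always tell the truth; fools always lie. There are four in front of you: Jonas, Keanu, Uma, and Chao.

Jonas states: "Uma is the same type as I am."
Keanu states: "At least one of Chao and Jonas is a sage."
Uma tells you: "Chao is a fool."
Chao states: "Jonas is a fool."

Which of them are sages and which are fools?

Consider Jonas. Suppose Jonas is a fool.
Then no assignment of the remaining roles makes every statement match its speaker's type — contradiction.
So Jonas is a sage.
With that fixed, Keanu's statement is true, so Keanu is a sage.
With that fixed, Chao's statement is false, so Chao is a fool.
With that fixed, Uma's statement is true, so Uma is a sage.

Jonas: sage, Keanu: sage, Uma: sage, Chao: fool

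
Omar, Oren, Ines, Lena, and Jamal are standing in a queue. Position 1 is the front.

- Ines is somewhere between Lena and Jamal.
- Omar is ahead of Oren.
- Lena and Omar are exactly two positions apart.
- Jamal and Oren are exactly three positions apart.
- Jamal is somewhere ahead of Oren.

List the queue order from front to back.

Jamal, Ines, Omar, Oren, Lena

From clue 1: Ines is in {2,3,4}.
From clues 1–3: Omar is in {1,2,3}.
From clues 1–4: Omar is in {1,3}.
From clues 1–5: Jamal → position 1, Ines → position 2, Omar → position 3, Oren → position 4, Lena → position 5.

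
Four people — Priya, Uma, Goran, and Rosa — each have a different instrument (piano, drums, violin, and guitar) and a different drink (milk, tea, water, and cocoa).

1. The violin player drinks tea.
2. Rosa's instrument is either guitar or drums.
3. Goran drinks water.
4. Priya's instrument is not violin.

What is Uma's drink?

tea

With clues 1–3, water is impossible for Uma's drink.
With clues 1–4, cocoa and milk are impossible for Uma's drink.
That leaves tea.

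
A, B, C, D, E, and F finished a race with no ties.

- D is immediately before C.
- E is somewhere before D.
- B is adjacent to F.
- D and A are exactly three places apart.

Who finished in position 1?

E

With clue 1, C is ruled out for place 1.
With clues 1–2, D is ruled out for place 1.
With clues 1–4, A, B, and F are ruled out for place 1.
So place 1 is E.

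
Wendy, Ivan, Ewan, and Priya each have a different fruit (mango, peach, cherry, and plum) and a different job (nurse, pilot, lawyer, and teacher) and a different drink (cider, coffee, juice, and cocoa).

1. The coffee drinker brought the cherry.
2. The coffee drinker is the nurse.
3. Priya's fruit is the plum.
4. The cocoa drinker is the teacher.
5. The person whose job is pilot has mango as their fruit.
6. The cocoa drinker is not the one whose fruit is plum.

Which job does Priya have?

lawyer

With clues 1–3, nurse is impossible for Priya's job.
With clues 1–5, pilot is impossible for Priya's job.
With clues 1–6, teacher is impossible for Priya's job.
That leaves lawyer.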